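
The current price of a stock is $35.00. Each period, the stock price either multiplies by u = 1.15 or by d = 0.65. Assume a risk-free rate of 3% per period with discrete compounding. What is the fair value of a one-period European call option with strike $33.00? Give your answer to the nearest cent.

Risk-neutral probability p = (1 + 0.03 − 0.65)/(1.15 − 0.65) = 0.3800/0.5000 = 0.7600
Terminal stock prices: S_u = 40.25, S_d = 22.75
Terminal payoffs (S − K): max(7.25, 0) = 7.25, max(-10.25, 0) = 0
Node 0 (S = 35): V_0 = 1/1.03·[0.7600·7.2500 + 0.2400·0.0000] = 5.3495

$5.35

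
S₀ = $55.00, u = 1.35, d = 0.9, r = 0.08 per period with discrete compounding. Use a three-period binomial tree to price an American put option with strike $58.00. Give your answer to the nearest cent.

$4.72

Risk-neutral probability p = (1 + 0.08 − 0.9)/(1.35 − 0.9) = 0.1800/0.4500 = 0.4000
Terminal stock prices: S_uuu = 135.3, S_uud = 90.21, S_udd = 60.14, S_ddd = 40.1
Terminal payoffs (K − S): max(-77.32, 0) = 0, max(-32.21, 0) = 0, max(-2.143, 0) = 0, max(17.9, 0) = 17.9
Node uu (S = 100.2): continuation = 1/1.08·[0.4000·0.0000 + 0.6000·0.0000] = 0.0000; exercise value = 0.0000 ≤ continuation, so V_uu = 0.0000
Node ud (S = 66.83): continuation = 1/1.08·[0.4000·0.0000 + 0.6000·0.0000] = 0.0000; exercise value = 0.0000 ≤ continuation, so V_ud = 0.0000
Node dd (S = 44.55): continuation = 1/1.08·[0.4000·0.0000 + 0.6000·17.9050] = 9.9472; exercise value = 13.4500 > continuation, so V_dd = 13.4500 (exercise)
Node u (S = 74.25): continuation = 1/1.08·[0.4000·0.0000 + 0.6000·0.0000] = 0.0000; exercise value = 0.0000 ≤ continuation, so V_u = 0.0000
Node d (S = 49.5): continuation = 1/1.08·[0.4000·0.0000 + 0.6000·13.4500] = 7.4722; exercise value = 8.5000 > continuation, so V_d = 8.5000 (exercise)
Node 0 (S = 55): continuation = 1/1.08·[0.4000·0.0000 + 0.6000·8.5000] = 4.7222; exercise value = 3.0000 ≤ continuation, so V_0 = 4.7222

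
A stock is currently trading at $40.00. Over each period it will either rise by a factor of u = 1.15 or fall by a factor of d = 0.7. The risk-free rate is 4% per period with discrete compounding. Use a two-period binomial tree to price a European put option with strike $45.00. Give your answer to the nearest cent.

Risk-neutral probability p = (1 + 0.04 − 0.7)/(1.15 − 0.7) = 0.3400/0.4500 = 0.7556
Terminal stock prices: S_uu = 52.9, S_ud = 32.2, S_dd = 19.6
Terminal payoffs (K − S): max(-7.9, 0) = 0, max(12.8, 0) = 12.8, max(25.4, 0) = 25.4
Node u (S = 46): V_u = 1/1.04·[0.7556·0.0000 + 0.2444·12.8000] = 3.0085
Node d (S = 28): V_d = 1/1.04·[0.7556·12.8000 + 0.2444·25.4000] = 15.2692
Node 0 (S = 40): V_0 = 1/1.04·[0.7556·3.0085 + 0.2444·15.2692] = 5.7746

$5.77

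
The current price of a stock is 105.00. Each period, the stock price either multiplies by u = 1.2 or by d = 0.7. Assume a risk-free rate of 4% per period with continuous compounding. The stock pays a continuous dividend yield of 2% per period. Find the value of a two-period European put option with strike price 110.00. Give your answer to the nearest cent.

Per-period risk-free factor R = e^0.04 = 1.0408; dividend-adjusted growth = e^(0.04−0.02) = 1.0202.
Risk-neutral probability p = (1.0202 − 0.7)/(1.2 − 0.7) = 0.3202/0.5000 = 0.6404
Terminal stock prices: S_uu = 151.2, S_ud = 88.2, S_dd = 51.45
Terminal payoffs (K − S): max(-41.2, 0) = 0, max(21.8, 0) = 21.8, max(58.55, 0) = 58.55
Node u (S = 126): V_u = e^(−0.04)·[0.6404·0.0000 + 0.3596·21.8000] = 7.5318
Node d (S = 73.5): V_d = e^(−0.04)·[0.6404·21.8000 + 0.3596·58.5500] = 33.6422
Node 0 (S = 105): V_0 = e^(−0.04)·[0.6404·7.5318 + 0.3596·33.6422] = 16.2576

16.26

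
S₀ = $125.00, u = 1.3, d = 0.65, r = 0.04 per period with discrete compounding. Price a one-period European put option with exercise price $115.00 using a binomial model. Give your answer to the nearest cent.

$12.98

Risk-neutral probability p = (1 + 0.04 − 0.65)/(1.3 − 0.65) = 0.3900/0.6500 = 0.6000
Terminal stock prices: S_u = 162.5, S_d = 81.25
Terminal payoffs (K − S): max(-47.5, 0) = 0, max(33.75, 0) = 33.75
Node 0 (S = 125): V_0 = 1/1.04·[0.6000·0.0000 + 0.4000·33.7500] = 12.9808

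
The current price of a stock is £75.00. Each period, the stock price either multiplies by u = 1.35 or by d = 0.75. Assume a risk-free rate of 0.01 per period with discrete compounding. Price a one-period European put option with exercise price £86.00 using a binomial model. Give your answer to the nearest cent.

Risk-neutral probability p = (1 + 0.01 − 0.75)/(1.35 − 0.75) = 0.2600/0.6000 = 0.4333
Terminal stock prices: S_u = 101.2, S_d = 56.25
Terminal payoffs (K − S): max(-15.25, 0) = 0, max(29.75, 0) = 29.75
Node 0 (S = 75): V_0 = 1/1.01·[0.4333·0.0000 + 0.5667·29.7500] = 16.6914

£16.69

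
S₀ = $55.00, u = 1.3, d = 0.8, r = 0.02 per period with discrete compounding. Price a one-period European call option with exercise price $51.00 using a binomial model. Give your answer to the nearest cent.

$8.84

Risk-neutral probability p = (1 + 0.02 − 0.8)/(1.3 − 0.8) = 0.2200/0.5000 = 0.4400
Terminal stock prices: S_u = 71.5, S_d = 44
Terminal payoffs (S − K): max(20.5, 0) = 20.5, max(-7, 0) = 0
Node 0 (S = 55): V_0 = 1/1.02·[0.4400·20.5000 + 0.5600·0.0000] = 8.8431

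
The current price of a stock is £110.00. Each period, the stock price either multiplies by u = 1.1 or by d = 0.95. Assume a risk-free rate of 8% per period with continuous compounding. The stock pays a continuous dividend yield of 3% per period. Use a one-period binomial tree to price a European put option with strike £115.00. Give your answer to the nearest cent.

Per-period risk-free factor R = e^0.08 = 1.0833; dividend-adjusted growth = e^(0.08−0.03) = 1.0513.
Risk-neutral probability p = (1.0513 − 0.95)/(1.1 − 0.95) = 0.1013/0.1500 = 0.6751
Terminal stock prices: S_u = 121, S_d = 104.5
Terminal payoffs (K − S): max(-6, 0) = 0, max(10.5, 0) = 10.5
Node 0 (S = 110): V_0 = e^(−0.08)·[0.6751·0.0000 + 0.3249·10.5000] = 3.1488

£3.15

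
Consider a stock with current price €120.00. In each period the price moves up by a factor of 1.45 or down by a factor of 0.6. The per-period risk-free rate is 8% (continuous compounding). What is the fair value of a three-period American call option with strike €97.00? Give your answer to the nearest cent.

Risk-neutral probability p = (e^0.08 − 0.6)/(1.45 − 0.6) = 0.4833/0.8500 = 0.5686
Terminal stock prices: S_uuu = 365.8, S_uud = 151.4, S_udd = 62.64, S_ddd = 25.92
Terminal payoffs (S − K): max(268.8, 0) = 268.8, max(54.38, 0) = 54.38, max(-34.36, 0) = 0, max(-71.08, 0) = 0
Node uu (S = 252.3): continuation = e^(−0.08)·[0.5686·268.8350 + 0.4314·54.3800] = 162.7577; exercise value = 155.3000 ≤ continuation, so V_uu = 162.7577
Node ud (S = 104.4): continuation = e^(−0.08)·[0.5686·54.3800 + 0.4314·0.0000] = 28.5418; exercise value = 7.4000 ≤ continuation, so V_ud = 28.5418
Node dd (S = 43.2): continuation = e^(−0.08)·[0.5686·0.0000 + 0.4314·0.0000] = 0.0000; exercise value = 0.0000 ≤ continuation, so V_dd = 0.0000
Node u (S = 174): continuation = e^(−0.08)·[0.5686·162.7577 + 0.4314·28.5418] = 96.7919; exercise value = 77.0000 ≤ continuation, so V_u = 96.7919
Node d (S = 72): continuation = e^(−0.08)·[0.5686·28.5418 + 0.4314·0.0000] = 14.9804; exercise value = 0.0000 ≤ continuation, so V_d = 14.9804
Node 0 (S = 120): continuation = e^(−0.08)·[0.5686·96.7919 + 0.4314·14.9804] = 56.7681; exercise value = 23.0000 ≤ continuation, so V_0 = 56.7681

€56.77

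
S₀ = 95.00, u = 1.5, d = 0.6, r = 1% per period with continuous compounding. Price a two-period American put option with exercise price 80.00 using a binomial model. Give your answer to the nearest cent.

13.30

Risk-neutral probability p = (e^0.01 − 0.6)/(1.5 − 0.6) = 0.4101/0.9000 = 0.4556
Terminal stock prices: S_uu = 213.8, S_ud = 85.5, S_dd = 34.2
Terminal payoffs (K − S): max(-133.8, 0) = 0, max(-5.5, 0) = 0, max(45.8, 0) = 45.8
Node u (S = 142.5): continuation = e^(−0.01)·[0.4556·0.0000 + 0.5444·0.0000] = 0.0000; exercise value = 0.0000 ≤ continuation, so V_u = 0.0000
Node d (S = 57): continuation = e^(−0.01)·[0.4556·0.0000 + 0.5444·45.8000] = 24.6849; exercise value = 23.0000 ≤ continuation, so V_d = 24.6849
Node 0 (S = 95): continuation = e^(−0.01)·[0.4556·0.0000 + 0.5444·24.6849] = 13.3045; exercise value = 0.0000 ≤ continuation, so V_0 = 13.3045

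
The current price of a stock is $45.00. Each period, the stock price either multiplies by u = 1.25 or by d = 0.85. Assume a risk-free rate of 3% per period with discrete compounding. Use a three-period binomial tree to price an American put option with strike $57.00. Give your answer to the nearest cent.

Risk-neutral probability p = (1 + 0.03 − 0.85)/(1.25 − 0.85) = 0.1800/0.4000 = 0.4500
Terminal stock prices: S_uuu = 87.89, S_uud = 59.77, S_udd = 40.64, S_ddd = 27.64
Terminal payoffs (K − S): max(-30.89, 0) = 0, max(-2.766, 0) = 0, max(16.36, 0) = 16.36, max(29.36, 0) = 29.36
Node uu (S = 70.31): continuation = 1/1.03·[0.4500·0.0000 + 0.5500·0.0000] = 0.0000; exercise value = 0.0000 ≤ continuation, so V_uu = 0.0000
Node ud (S = 47.81): continuation = 1/1.03·[0.4500·0.0000 + 0.5500·16.3594] = 8.7356; exercise value = 9.1875 > continuation, so V_ud = 9.1875 (exercise)
Node dd (S = 32.51): continuation = 1/1.03·[0.4500·16.3594 + 0.5500·29.3644] = 22.8273; exercise value = 24.4875 > continuation, so V_dd = 24.4875 (exercise)
Node u (S = 56.25): continuation = 1/1.03·[0.4500·0.0000 + 0.5500·9.1875] = 4.9059; exercise value = 0.7500 ≤ continuation, so V_u = 4.9059
Node d (S = 38.25): continuation = 1/1.03·[0.4500·9.1875 + 0.5500·24.4875] = 17.0898; exercise value = 18.7500 > continuation, so V_d = 18.7500 (exercise)
Node 0 (S = 45): continuation = 1/1.03·[0.4500·4.9059 + 0.5500·18.7500] = 12.1555; exercise value = 12.0000 ≤ continuation, so V_0 = 12.1555

$12.16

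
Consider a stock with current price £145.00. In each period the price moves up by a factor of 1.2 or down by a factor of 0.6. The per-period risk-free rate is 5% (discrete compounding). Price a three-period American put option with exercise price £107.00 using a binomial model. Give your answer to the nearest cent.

£6.70

Risk-neutral probability p = (1 + 0.05 − 0.6)/(1.2 − 0.6) = 0.4500/0.6000 = 0.7500
Terminal stock prices: S_uuu = 250.6, S_uud = 125.3, S_udd = 62.64, S_ddd = 31.32
Terminal payoffs (K − S): max(-143.6, 0) = 0, max(-18.28, 0) = 0, max(44.36, 0) = 44.36, max(75.68, 0) = 75.68
Node uu (S = 208.8): continuation = 1/1.05·[0.7500·0.0000 + 0.2500·0.0000] = 0.0000; exercise value = 0.0000 ≤ continuation, so V_uu = 0.0000
Node ud (S = 104.4): continuation = 1/1.05·[0.7500·0.0000 + 0.2500·44.3600] = 10.5619; exercise value = 2.6000 ≤ continuation, so V_ud = 10.5619
Node dd (S = 52.2): continuation = 1/1.05·[0.7500·44.3600 + 0.2500·75.6800] = 49.7048; exercise value = 54.8000 > continuation, so V_dd = 54.8000 (exercise)
Node u (S = 174): continuation = 1/1.05·[0.7500·0.0000 + 0.2500·10.5619] = 2.5147; exercise value = 0.0000 ≤ continuation, so V_u = 2.5147
Node d (S = 87): continuation = 1/1.05·[0.7500·10.5619 + 0.2500·54.8000] = 20.5918; exercise value = 20.0000 ≤ continuation, so V_d = 20.5918
Node 0 (S = 145): continuation = 1/1.05·[0.7500·2.5147 + 0.2500·20.5918] = 6.6991; exercise value = 0.0000 ≤ continuation, so V_0 = 6.6991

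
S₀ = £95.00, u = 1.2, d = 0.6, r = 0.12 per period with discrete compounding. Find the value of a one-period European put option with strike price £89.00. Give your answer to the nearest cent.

£3.81

Risk-neutral probability p = (1 + 0.12 − 0.6)/(1.2 − 0.6) = 0.5200/0.6000 = 0.8667
Terminal stock prices: S_u = 114, S_d = 57
Terminal payoffs (K − S): max(-25, 0) = 0, max(32, 0) = 32
Node 0 (S = 95): V_0 = 1/1.12·[0.8667·0.0000 + 0.1333·32.0000] = 3.8095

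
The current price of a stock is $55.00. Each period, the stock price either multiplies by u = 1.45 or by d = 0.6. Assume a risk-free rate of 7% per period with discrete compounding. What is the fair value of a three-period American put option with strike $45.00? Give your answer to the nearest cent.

Risk-neutral probability p = (1 + 0.07 − 0.6)/(1.45 − 0.6) = 0.4700/0.8500 = 0.5529
Terminal stock prices: S_uuu = 167.7, S_uud = 69.38, S_udd = 28.71, S_ddd = 11.88
Terminal payoffs (K − S): max(-122.7, 0) = 0, max(-24.38, 0) = 0, max(16.29, 0) = 16.29, max(33.12, 0) = 33.12
Node uu (S = 115.6): continuation = 1/1.07·[0.5529·0.0000 + 0.4471·0.0000] = 0.0000; exercise value = 0.0000 ≤ continuation, so V_uu = 0.0000
Node ud (S = 47.85): continuation = 1/1.07·[0.5529·0.0000 + 0.4471·16.2900] = 6.8062; exercise value = 0.0000 ≤ continuation, so V_ud = 6.8062
Node dd (S = 19.8): continuation = 1/1.07·[0.5529·16.2900 + 0.4471·33.1200] = 22.2561; exercise value = 25.2000 > continuation, so V_dd = 25.2000 (exercise)
Node u (S = 79.75): continuation = 1/1.07·[0.5529·0.0000 + 0.4471·6.8062] = 2.8437; exercise value = 0.0000 ≤ continuation, so V_u = 2.8437
Node d (S = 33): continuation = 1/1.07·[0.5529·6.8062 + 0.4471·25.2000] = 14.0461; exercise value = 12.0000 ≤ continuation, so V_d = 14.0461
Node 0 (S = 55): continuation = 1/1.07·[0.5529·2.8437 + 0.4471·14.0461] = 7.3381; exercise value = 0.0000 ≤ continuation, so V_0 = 7.3381

$7.34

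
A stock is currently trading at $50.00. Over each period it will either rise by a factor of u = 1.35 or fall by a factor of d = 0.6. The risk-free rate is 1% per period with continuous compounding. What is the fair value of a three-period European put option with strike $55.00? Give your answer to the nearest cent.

Risk-neutral probability p = (e^0.01 − 0.6)/(1.35 − 0.6) = 0.4101/0.7500 = 0.5467
Terminal stock prices: S_uuu = 123, S_uud = 54.68, S_udd = 24.3, S_ddd = 10.8
Terminal payoffs (K − S): max(-68.02, 0) = 0, max(0.325, 0) = 0.325, max(30.7, 0) = 30.7, max(44.2, 0) = 44.2
Node uu (S = 91.13): V_uu = e^(−0.01)·[0.5467·0.0000 + 0.4533·0.3250] = 0.1458
Node ud (S = 40.5): V_ud = e^(−0.01)·[0.5467·0.3250 + 0.4533·30.7000] = 13.9527
Node dd (S = 18): V_dd = e^(−0.01)·[0.5467·30.7000 + 0.4533·44.2000] = 36.4527
Node u (S = 67.5): V_u = e^(−0.01)·[0.5467·0.1458 + 0.4533·13.9527] = 6.3403
Node d (S = 30): V_d = e^(−0.01)·[0.5467·13.9527 + 0.4533·36.4527] = 23.9109
Node 0 (S = 50): V_0 = e^(−0.01)·[0.5467·6.3403 + 0.4533·23.9109] = 14.1622

$14.16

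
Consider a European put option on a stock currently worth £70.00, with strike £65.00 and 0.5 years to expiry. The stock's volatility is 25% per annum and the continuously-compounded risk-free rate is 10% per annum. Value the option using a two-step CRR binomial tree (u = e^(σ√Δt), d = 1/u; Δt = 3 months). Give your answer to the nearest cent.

CRR parameters: u = e^(σ√Δt) = e^(0.25·√0.25) = 1.1331, d = 1/u = 0.8825
Per-period rate: rΔt = 0.1·0.25 = 0.025, so R = e^0.025 = 1.0253
Risk-neutral probability p = (e^0.025 − 0.8825)/(1.1331 − 0.8825) = 0.1428/0.2507 = 0.5698
Terminal stock prices: S_uu = 89.88, S_ud = 70, S_dd = 54.52
Terminal payoffs (K − S): max(-24.88, 0) = 0, max(-5, 0) = 0, max(10.48, 0) = 10.48
Node u (S = 79.32): V_u = e^(−0.025)·[0.5698·0.0000 + 0.4302·0.0000] = 0.0000
Node d (S = 61.77): V_d = e^(−0.025)·[0.5698·0.0000 + 0.4302·10.4839] = 4.3990
Node 0 (S = 70): V_0 = e^(−0.025)·[0.5698·0.0000 + 0.4302·4.3990] = 1.8458

£1.85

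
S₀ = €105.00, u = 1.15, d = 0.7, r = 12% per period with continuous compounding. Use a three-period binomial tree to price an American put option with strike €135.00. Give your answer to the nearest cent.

€30.00

Risk-neutral probability p = (e^0.12 − 0.7)/(1.15 − 0.7) = 0.4275/0.4500 = 0.9500
Terminal stock prices: S_uuu = 159.7, S_uud = 97.2, S_udd = 59.17, S_ddd = 36.01
Terminal payoffs (K − S): max(-24.69, 0) = 0, max(37.8, 0) = 37.8, max(75.83, 0) = 75.83, max(98.99, 0) = 98.99
Node uu (S = 138.9): continuation = e^(−0.12)·[0.9500·0.0000 + 0.0500·37.7963] = 1.6763; exercise value = 0.0000 ≤ continuation, so V_uu = 1.6763
Node ud (S = 84.52): continuation = e^(−0.12)·[0.9500·37.7963 + 0.0500·75.8325] = 35.2093; exercise value = 50.4750 > continuation, so V_ud = 50.4750 (exercise)
Node dd (S = 51.45): continuation = e^(−0.12)·[0.9500·75.8325 + 0.0500·98.9850] = 68.2843; exercise value = 83.5500 > continuation, so V_dd = 83.5500 (exercise)
Node u (S = 120.7): continuation = e^(−0.12)·[0.9500·1.6763 + 0.0500·50.4750] = 3.6511; exercise value = 14.2500 > continuation, so V_u = 14.2500 (exercise)
Node d (S = 73.5): continuation = e^(−0.12)·[0.9500·50.4750 + 0.0500·83.5500] = 46.2343; exercise value = 61.5000 > continuation, so V_d = 61.5000 (exercise)
Node 0 (S = 105): continuation = e^(−0.12)·[0.9500·14.2500 + 0.0500·61.5000] = 14.7343; exercise value = 30.0000 > continuation, so V_0 = 30.0000 (exercise)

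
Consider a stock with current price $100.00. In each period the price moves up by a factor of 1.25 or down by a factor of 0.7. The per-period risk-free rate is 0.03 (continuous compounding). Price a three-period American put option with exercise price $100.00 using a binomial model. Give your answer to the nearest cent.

$15.01

Risk-neutral probability p = (e^0.03 − 0.7)/(1.25 − 0.7) = 0.3305/0.5500 = 0.6008
Terminal stock prices: S_uuu = 195.3, S_uud = 109.4, S_udd = 61.25, S_ddd = 34.3
Terminal payoffs (K − S): max(-95.31, 0) = 0, max(-9.375, 0) = 0, max(38.75, 0) = 38.75, max(65.7, 0) = 65.7
Node uu (S = 156.2): continuation = e^(−0.03)·[0.6008·0.0000 + 0.3992·0.0000] = 0.0000; exercise value = 0.0000 ≤ continuation, so V_uu = 0.0000
Node ud (S = 87.5): continuation = e^(−0.03)·[0.6008·0.0000 + 0.3992·38.7500] = 15.0108; exercise value = 12.5000 ≤ continuation, so V_ud = 15.0108
Node dd (S = 49): continuation = e^(−0.03)·[0.6008·38.7500 + 0.3992·65.7000] = 48.0446; exercise value = 51.0000 > continuation, so V_dd = 51.0000 (exercise)
Node u (S = 125): continuation = e^(−0.03)·[0.6008·0.0000 + 0.3992·15.0108] = 5.8148; exercise value = 0.0000 ≤ continuation, so V_u = 5.8148
Node d (S = 70): continuation = e^(−0.03)·[0.6008·15.0108 + 0.3992·51.0000] = 28.5085; exercise value = 30.0000 > continuation, so V_d = 30.0000 (exercise)
Node 0 (S = 100): continuation = e^(−0.03)·[0.6008·5.8148 + 0.3992·30.0000] = 15.0117; exercise value = 0.0000 ≤ continuation, so V_0 = 15.0117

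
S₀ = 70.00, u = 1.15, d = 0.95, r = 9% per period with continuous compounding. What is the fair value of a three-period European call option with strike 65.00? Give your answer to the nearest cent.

Risk-neutral probability p = (e^0.09 − 0.95)/(1.15 − 0.95) = 0.1442/0.2000 = 0.7209
Terminal stock prices: S_uuu = 106.5, S_uud = 87.95, S_udd = 72.65, S_ddd = 60.02
Terminal payoffs (S − K): max(41.46, 0) = 41.46, max(22.95, 0) = 22.95, max(7.651, 0) = 7.651, max(-4.984, 0) = 0
Node uu (S = 92.57): V_uu = e^(−0.09)·[0.7209·41.4612 + 0.2791·22.9462] = 33.1695
Node ud (S = 76.47): V_ud = e^(−0.09)·[0.7209·22.9462 + 0.2791·7.6513] = 17.0695
Node dd (S = 63.17): V_dd = e^(−0.09)·[0.7209·7.6513 + 0.2791·0.0000] = 5.0408
Node u (S = 80.5): V_u = e^(−0.09)·[0.7209·33.1695 + 0.2791·17.0695] = 26.2074
Node d (S = 66.5): V_d = e^(−0.09)·[0.7209·17.0695 + 0.2791·5.0408] = 12.5318
Node 0 (S = 70): V_0 = e^(−0.09)·[0.7209·26.2074 + 0.2791·12.5318] = 20.4631

20.46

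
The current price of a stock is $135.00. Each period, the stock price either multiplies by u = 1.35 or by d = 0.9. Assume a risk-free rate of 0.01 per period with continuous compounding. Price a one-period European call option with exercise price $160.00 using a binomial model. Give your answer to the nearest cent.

$5.39

Risk-neutral probability p = (e^0.01 − 0.9)/(1.35 − 0.9) = 0.1101/0.4500 = 0.2446
Terminal stock prices: S_u = 182.2, S_d = 121.5
Terminal payoffs (S − K): max(22.25, 0) = 22.25, max(-38.5, 0) = 0
Node 0 (S = 135): V_0 = e^(−0.01)·[0.2446·22.2500 + 0.7554·0.0000] = 5.3872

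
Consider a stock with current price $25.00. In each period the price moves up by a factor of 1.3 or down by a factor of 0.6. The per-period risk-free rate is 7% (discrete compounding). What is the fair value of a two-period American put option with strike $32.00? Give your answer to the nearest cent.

$7.63

Risk-neutral probability p = (1 + 0.07 − 0.6)/(1.3 − 0.6) = 0.4700/0.7000 = 0.6714
Terminal stock prices: S_uu = 42.25, S_ud = 19.5, S_dd = 9
Terminal payoffs (K − S): max(-10.25, 0) = 0, max(12.5, 0) = 12.5, max(23, 0) = 23
Node u (S = 32.5): continuation = 1/1.07·[0.6714·0.0000 + 0.3286·12.5000] = 3.8385; exercise value = 0.0000 ≤ continuation, so V_u = 3.8385
Node d (S = 15): continuation = 1/1.07·[0.6714·12.5000 + 0.3286·23.0000] = 14.9065; exercise value = 17.0000 > continuation, so V_d = 17.0000 (exercise)
Node 0 (S = 25): continuation = 1/1.07·[0.6714·3.8385 + 0.3286·17.0000] = 7.6289; exercise value = 7.0000 ≤ continuation, so V_0 = 7.6289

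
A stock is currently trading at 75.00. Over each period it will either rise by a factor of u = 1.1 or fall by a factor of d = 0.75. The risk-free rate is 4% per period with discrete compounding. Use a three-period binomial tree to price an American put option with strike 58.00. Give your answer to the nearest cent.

Risk-neutral probability p = (1 + 0.04 − 0.75)/(1.1 − 0.75) = 0.2900/0.3500 = 0.8286
Terminal stock prices: S_uuu = 99.83, S_uud = 68.06, S_udd = 46.41, S_ddd = 31.64
Terminal payoffs (K − S): max(-41.83, 0) = 0, max(-10.06, 0) = 0, max(11.59, 0) = 11.59, max(26.36, 0) = 26.36
Node uu (S = 90.75): continuation = 1/1.04·[0.8286·0.0000 + 0.1714·0.0000] = 0.0000; exercise value = 0.0000 ≤ continuation, so V_uu = 0.0000
Node ud (S = 61.88): continuation = 1/1.04·[0.8286·0.0000 + 0.1714·11.5938] = 1.9111; exercise value = 0.0000 ≤ continuation, so V_ud = 1.9111
Node dd (S = 42.19): continuation = 1/1.04·[0.8286·11.5938 + 0.1714·26.3594] = 13.5817; exercise value = 15.8125 > continuation, so V_dd = 15.8125 (exercise)
Node u (S = 82.5): continuation = 1/1.04·[0.8286·0.0000 + 0.1714·1.9111] = 0.3150; exercise value = 0.0000 ≤ continuation, so V_u = 0.3150
Node d (S = 56.25): continuation = 1/1.04·[0.8286·1.9111 + 0.1714·15.8125] = 4.1290; exercise value = 1.7500 ≤ continuation, so V_d = 4.1290
Node 0 (S = 75): continuation = 1/1.04·[0.8286·0.3150 + 0.1714·4.1290] = 0.9316; exercise value = 0.0000 ≤ continuation, so V_0 = 0.9316

0.93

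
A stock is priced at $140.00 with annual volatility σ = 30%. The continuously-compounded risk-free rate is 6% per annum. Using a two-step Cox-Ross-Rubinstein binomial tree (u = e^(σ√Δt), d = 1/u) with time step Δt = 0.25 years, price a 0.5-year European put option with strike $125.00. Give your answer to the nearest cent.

$4.90

CRR parameters: u = e^(σ√Δt) = e^(0.3·√0.25) = 1.1618, d = 1/u = 0.8607
Per-period rate: rΔt = 0.06·0.25 = 0.015, so R = e^0.015 = 1.0151
Risk-neutral probability p = (e^0.015 − 0.8607)/(1.1618 − 0.8607) = 0.1544/0.3011 = 0.5128
Terminal stock prices: S_uu = 189, S_ud = 140, S_dd = 103.7
Terminal payoffs (K − S): max(-63.98, 0) = 0, max(-15, 0) = 0, max(21.29, 0) = 21.29
Node u (S = 162.7): V_u = e^(−0.015)·[0.5128·0.0000 + 0.4872·0.0000] = 0.0000
Node d (S = 120.5): V_d = e^(−0.015)·[0.5128·0.0000 + 0.4872·21.2854] = 10.2167
Node 0 (S = 140): V_0 = e^(−0.015)·[0.5128·0.0000 + 0.4872·10.2167] = 4.9039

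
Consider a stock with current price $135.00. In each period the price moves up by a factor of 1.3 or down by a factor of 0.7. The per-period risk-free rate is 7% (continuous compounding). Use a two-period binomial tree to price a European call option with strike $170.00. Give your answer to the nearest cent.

$19.49

Risk-neutral probability p = (e^0.07 − 0.7)/(1.3 − 0.7) = 0.3725/0.6000 = 0.6208
Terminal stock prices: S_uu = 228.2, S_ud = 122.8, S_dd = 66.15
Terminal payoffs (S − K): max(58.15, 0) = 58.15, max(-47.15, 0) = 0, max(-103.9, 0) = 0
Node u (S = 175.5): V_u = e^(−0.07)·[0.6208·58.1500 + 0.3792·0.0000] = 33.6615
Node d (S = 94.5): V_d = e^(−0.07)·[0.6208·0.0000 + 0.3792·0.0000] = 0.0000
Node 0 (S = 135): V_0 = e^(−0.07)·[0.6208·33.6615 + 0.3792·0.0000] = 19.4858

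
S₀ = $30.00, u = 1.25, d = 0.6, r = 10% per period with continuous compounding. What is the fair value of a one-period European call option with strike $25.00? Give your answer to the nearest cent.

$8.79

Risk-neutral probability p = (e^0.1 − 0.6)/(1.25 − 0.6) = 0.5052/0.6500 = 0.7772
Terminal stock prices: S_u = 37.5, S_d = 18
Terminal payoffs (S − K): max(12.5, 0) = 12.5, max(-7, 0) = 0
Node 0 (S = 30): V_0 = e^(−0.1)·[0.7772·12.5000 + 0.2228·0.0000] = 8.7903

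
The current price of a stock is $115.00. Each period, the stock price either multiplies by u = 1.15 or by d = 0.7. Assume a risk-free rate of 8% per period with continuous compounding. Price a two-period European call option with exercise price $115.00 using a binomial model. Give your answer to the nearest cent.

$22.93

Risk-neutral probability p = (e^0.08 − 0.7)/(1.15 − 0.7) = 0.3833/0.4500 = 0.8517
Terminal stock prices: S_uu = 152.1, S_ud = 92.57, S_dd = 56.35
Terminal payoffs (S − K): max(37.09, 0) = 37.09, max(-22.43, 0) = 0, max(-58.65, 0) = 0
Node u (S = 132.2): V_u = e^(−0.08)·[0.8517·37.0875 + 0.1483·0.0000] = 29.1605
Node d (S = 80.5): V_d = e^(−0.08)·[0.8517·0.0000 + 0.1483·0.0000] = 0.0000
Node 0 (S = 115): V_0 = e^(−0.08)·[0.8517·29.1605 + 0.1483·0.0000] = 22.9279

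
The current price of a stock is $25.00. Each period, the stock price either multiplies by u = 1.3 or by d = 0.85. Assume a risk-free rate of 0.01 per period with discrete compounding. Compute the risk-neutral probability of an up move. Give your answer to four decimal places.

Risk-neutral probability p = (1 + 0.01 − 0.85)/(1.3 − 0.85) = 0.1600/0.4500 = 0.3556

p = 0.3556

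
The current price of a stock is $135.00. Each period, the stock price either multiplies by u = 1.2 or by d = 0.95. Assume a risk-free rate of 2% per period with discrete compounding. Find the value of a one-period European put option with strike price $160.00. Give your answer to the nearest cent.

Risk-neutral probability p = (1 + 0.02 − 0.95)/(1.2 − 0.95) = 0.0700/0.2500 = 0.2800
Terminal stock prices: S_u = 162, S_d = 128.2
Terminal payoffs (K − S): max(-2, 0) = 0, max(31.75, 0) = 31.75
Node 0 (S = 135): V_0 = 1/1.02·[0.2800·0.0000 + 0.7200·31.7500] = 22.4118

$22.41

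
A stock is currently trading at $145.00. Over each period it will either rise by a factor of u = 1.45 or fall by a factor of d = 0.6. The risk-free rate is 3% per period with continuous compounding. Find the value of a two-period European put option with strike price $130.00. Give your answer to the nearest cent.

Risk-neutral probability p = (e^0.03 − 0.6)/(1.45 − 0.6) = 0.4305/0.8500 = 0.5064
Terminal stock prices: S_uu = 304.9, S_ud = 126.1, S_dd = 52.2
Terminal payoffs (K − S): max(-174.9, 0) = 0, max(3.85, 0) = 3.85, max(77.8, 0) = 77.8
Node u (S = 210.2): V_u = e^(−0.03)·[0.5064·0.0000 + 0.4936·3.8500] = 1.8441
Node d (S = 87): V_d = e^(−0.03)·[0.5064·3.8500 + 0.4936·77.8000] = 39.1579
Node 0 (S = 145): V_0 = e^(−0.03)·[0.5064·1.8441 + 0.4936·39.1579] = 19.6628

$19.66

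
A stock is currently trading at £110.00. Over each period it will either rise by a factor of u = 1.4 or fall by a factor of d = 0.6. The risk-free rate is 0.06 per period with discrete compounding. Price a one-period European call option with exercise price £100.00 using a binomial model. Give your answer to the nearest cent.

£29.29

Risk-neutral probability p = (1 + 0.06 − 0.6)/(1.4 − 0.6) = 0.4600/0.8000 = 0.5750
Terminal stock prices: S_u = 154, S_d = 66
Terminal payoffs (S − K): max(54, 0) = 54, max(-34, 0) = 0
Node 0 (S = 110): V_0 = 1/1.06·[0.5750·54.0000 + 0.4250·0.0000] = 29.2925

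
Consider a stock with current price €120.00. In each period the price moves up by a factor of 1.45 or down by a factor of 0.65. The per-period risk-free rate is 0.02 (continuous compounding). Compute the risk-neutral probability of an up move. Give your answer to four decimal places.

p = 0.4628

Risk-neutral probability p = (e^0.02 − 0.65)/(1.45 − 0.65) = 0.3702/0.8000 = 0.4628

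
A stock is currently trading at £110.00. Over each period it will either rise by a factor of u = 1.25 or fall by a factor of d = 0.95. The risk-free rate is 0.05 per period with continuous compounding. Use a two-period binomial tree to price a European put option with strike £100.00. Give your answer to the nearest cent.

Risk-neutral probability p = (e^0.05 − 0.95)/(1.25 − 0.95) = 0.1013/0.3000 = 0.3376
Terminal stock prices: S_uu = 171.9, S_ud = 130.6, S_dd = 99.27
Terminal payoffs (K − S): max(-71.88, 0) = 0, max(-30.62, 0) = 0, max(0.725, 0) = 0.725
Node u (S = 137.5): V_u = e^(−0.05)·[0.3376·0.0000 + 0.6624·0.0000] = 0.0000
Node d (S = 104.5): V_d = e^(−0.05)·[0.3376·0.0000 + 0.6624·0.7250] = 0.4568
Node 0 (S = 110): V_0 = e^(−0.05)·[0.3376·0.0000 + 0.6624·0.4568] = 0.2879

£0.29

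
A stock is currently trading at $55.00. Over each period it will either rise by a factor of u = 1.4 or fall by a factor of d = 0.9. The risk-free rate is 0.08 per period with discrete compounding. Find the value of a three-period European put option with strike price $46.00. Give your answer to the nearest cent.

Risk-neutral probability p = (1 + 0.08 − 0.9)/(1.4 − 0.9) = 0.1800/0.5000 = 0.3600
Terminal stock prices: S_uuu = 150.9, S_uud = 97.02, S_udd = 62.37, S_ddd = 40.1
Terminal payoffs (K − S): max(-104.9, 0) = 0, max(-51.02, 0) = 0, max(-16.37, 0) = 0, max(5.905, 0) = 5.905
Node uu (S = 107.8): V_uu = 1/1.08·[0.3600·0.0000 + 0.6400·0.0000] = 0.0000
Node ud (S = 69.3): V_ud = 1/1.08·[0.3600·0.0000 + 0.6400·0.0000] = 0.0000
Node dd (S = 44.55): V_dd = 1/1.08·[0.3600·0.0000 + 0.6400·5.9050] = 3.4993
Node u (S = 77): V_u = 1/1.08·[0.3600·0.0000 + 0.6400·0.0000] = 0.0000
Node d (S = 49.5): V_d = 1/1.08·[0.3600·0.0000 + 0.6400·3.4993] = 2.0736
Node 0 (S = 55): V_0 = 1/1.08·[0.3600·0.0000 + 0.6400·2.0736] = 1.2288

$1.23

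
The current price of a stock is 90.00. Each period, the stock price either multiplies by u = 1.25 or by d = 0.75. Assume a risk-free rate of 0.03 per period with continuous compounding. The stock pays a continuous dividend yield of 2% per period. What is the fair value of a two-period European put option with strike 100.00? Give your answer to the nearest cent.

Per-period risk-free factor R = e^0.03 = 1.0305; dividend-adjusted growth = e^(0.03−0.02) = 1.0101.
Risk-neutral probability p = (1.0101 − 0.75)/(1.25 − 0.75) = 0.2601/0.5000 = 0.5201
Terminal stock prices: S_uu = 140.6, S_ud = 84.38, S_dd = 50.62
Terminal payoffs (K − S): max(-40.62, 0) = 0, max(15.62, 0) = 15.62, max(49.38, 0) = 49.38
Node u (S = 112.5): V_u = e^(−0.03)·[0.5201·0.0000 + 0.4799·15.6250] = 7.2768
Node d (S = 67.5): V_d = e^(−0.03)·[0.5201·15.6250 + 0.4799·49.3750] = 30.8811
Node 0 (S = 90): V_0 = e^(−0.03)·[0.5201·7.2768 + 0.4799·30.8811] = 18.0547

18.05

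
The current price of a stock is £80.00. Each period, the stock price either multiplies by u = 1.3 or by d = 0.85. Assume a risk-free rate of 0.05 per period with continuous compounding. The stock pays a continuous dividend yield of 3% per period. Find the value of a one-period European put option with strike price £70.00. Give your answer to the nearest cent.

Per-period risk-free factor R = e^0.05 = 1.0513; dividend-adjusted growth = e^(0.05−0.03) = 1.0202.
Risk-neutral probability p = (1.0202 − 0.85)/(1.3 − 0.85) = 0.1702/0.4500 = 0.3782
Terminal stock prices: S_u = 104, S_d = 68
Terminal payoffs (K − S): max(-34, 0) = 0, max(2, 0) = 2
Node 0 (S = 80): V_0 = e^(−0.05)·[0.3782·0.0000 + 0.6218·2.0000] = 1.1829

£1.18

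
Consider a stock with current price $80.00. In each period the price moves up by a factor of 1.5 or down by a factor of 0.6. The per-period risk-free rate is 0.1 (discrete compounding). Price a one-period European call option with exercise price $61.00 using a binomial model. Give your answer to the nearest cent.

$29.80

Risk-neutral probability p = (1 + 0.1 − 0.6)/(1.5 − 0.6) = 0.5000/0.9000 = 0.5556
Terminal stock prices: S_u = 120, S_d = 48
Terminal payoffs (S − K): max(59, 0) = 59, max(-13, 0) = 0
Node 0 (S = 80): V_0 = 1/1.1·[0.5556·59.0000 + 0.4444·0.0000] = 29.7980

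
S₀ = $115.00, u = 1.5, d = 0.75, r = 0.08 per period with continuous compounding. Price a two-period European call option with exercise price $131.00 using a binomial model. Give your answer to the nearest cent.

Risk-neutral probability p = (e^0.08 − 0.75)/(1.5 − 0.75) = 0.3333/0.7500 = 0.4444
Terminal stock prices: S_uu = 258.8, S_ud = 129.4, S_dd = 64.69
Terminal payoffs (S − K): max(127.8, 0) = 127.8, max(-1.625, 0) = 0, max(-66.31, 0) = 0
Node u (S = 172.5): V_u = e^(−0.08)·[0.4444·127.7500 + 0.5556·0.0000] = 52.4052
Node d (S = 86.25): V_d = e^(−0.08)·[0.4444·0.0000 + 0.5556·0.0000] = 0.0000
Node 0 (S = 115): V_0 = e^(−0.08)·[0.4444·52.4052 + 0.5556·0.0000] = 21.4975

$21.50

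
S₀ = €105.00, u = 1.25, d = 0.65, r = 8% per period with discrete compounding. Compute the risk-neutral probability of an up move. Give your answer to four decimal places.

p = 0.7167

Risk-neutral probability p = (1 + 0.08 − 0.65)/(1.25 − 0.65) = 0.4300/0.6000 = 0.7167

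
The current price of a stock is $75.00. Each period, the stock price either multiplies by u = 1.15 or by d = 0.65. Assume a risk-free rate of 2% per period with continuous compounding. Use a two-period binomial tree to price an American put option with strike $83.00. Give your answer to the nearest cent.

Risk-neutral probability p = (e^0.02 − 0.65)/(1.15 − 0.65) = 0.3702/0.5000 = 0.7404
Terminal stock prices: S_uu = 99.19, S_ud = 56.06, S_dd = 31.69
Terminal payoffs (K − S): max(-16.19, 0) = 0, max(26.94, 0) = 26.94, max(51.31, 0) = 51.31
Node u (S = 86.25): continuation = e^(−0.02)·[0.7404·0.0000 + 0.2596·26.9375] = 6.8544; exercise value = 0.0000 ≤ continuation, so V_u = 6.8544
Node d (S = 48.75): continuation = e^(−0.02)·[0.7404·26.9375 + 0.2596·51.3125] = 32.6065; exercise value = 34.2500 > continuation, so V_d = 34.2500 (exercise)
Node 0 (S = 75): continuation = e^(−0.02)·[0.7404·6.8544 + 0.2596·34.2500] = 13.6897; exercise value = 8.0000 ≤ continuation, so V_0 = 13.6897

$13.69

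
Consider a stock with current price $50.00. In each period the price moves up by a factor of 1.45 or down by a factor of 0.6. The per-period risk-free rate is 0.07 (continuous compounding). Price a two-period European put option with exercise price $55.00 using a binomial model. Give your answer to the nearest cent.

Risk-neutral probability p = (e^0.07 − 0.6)/(1.45 − 0.6) = 0.4725/0.8500 = 0.5559
Terminal stock prices: S_uu = 105.1, S_ud = 43.5, S_dd = 18
Terminal payoffs (K − S): max(-50.12, 0) = 0, max(11.5, 0) = 11.5, max(37, 0) = 37
Node u (S = 72.5): V_u = e^(−0.07)·[0.5559·0.0000 + 0.4441·11.5000] = 4.7620
Node d (S = 30): V_d = e^(−0.07)·[0.5559·11.5000 + 0.4441·37.0000] = 21.2817
Node 0 (S = 50): V_0 = e^(−0.07)·[0.5559·4.7620 + 0.4441·21.2817] = 11.2806

$11.28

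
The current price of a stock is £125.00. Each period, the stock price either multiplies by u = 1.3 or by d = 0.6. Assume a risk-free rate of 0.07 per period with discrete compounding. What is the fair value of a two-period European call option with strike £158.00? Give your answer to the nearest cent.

£20.97

Risk-neutral probability p = (1 + 0.07 − 0.6)/(1.3 − 0.6) = 0.4700/0.7000 = 0.6714
Terminal stock prices: S_uu = 211.3, S_ud = 97.5, S_dd = 45
Terminal payoffs (S − K): max(53.25, 0) = 53.25, max(-60.5, 0) = 0, max(-113, 0) = 0
Node u (S = 162.5): V_u = 1/1.07·[0.6714·53.2500 + 0.3286·0.0000] = 33.4146
Node d (S = 75): V_d = 1/1.07·[0.6714·0.0000 + 0.3286·0.0000] = 0.0000
Node 0 (S = 125): V_0 = 1/1.07·[0.6714·33.4146 + 0.3286·0.0000] = 20.9677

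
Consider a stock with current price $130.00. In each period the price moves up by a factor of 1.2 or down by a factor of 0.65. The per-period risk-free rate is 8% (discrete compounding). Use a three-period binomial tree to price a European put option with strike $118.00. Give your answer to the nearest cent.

Risk-neutral probability p = (1 + 0.08 − 0.65)/(1.2 − 0.65) = 0.4300/0.5500 = 0.7818
Terminal stock prices: S_uuu = 224.6, S_uud = 121.7, S_udd = 65.91, S_ddd = 35.7
Terminal payoffs (K − S): max(-106.6, 0) = 0, max(-3.68, 0) = 0, max(52.09, 0) = 52.09, max(82.3, 0) = 82.3
Node uu (S = 187.2): V_uu = 1/1.08·[0.7818·0.0000 + 0.2182·0.0000] = 0.0000
Node ud (S = 101.4): V_ud = 1/1.08·[0.7818·0.0000 + 0.2182·52.0900] = 10.5232
Node dd (S = 54.93): V_dd = 1/1.08·[0.7818·52.0900 + 0.2182·82.2987] = 54.3343
Node u (S = 156): V_u = 1/1.08·[0.7818·0.0000 + 0.2182·10.5232] = 2.1259
Node d (S = 84.5): V_d = 1/1.08·[0.7818·10.5232 + 0.2182·54.3343] = 18.5944
Node 0 (S = 130): V_0 = 1/1.08·[0.7818·2.1259 + 0.2182·18.5944] = 5.2954

$5.30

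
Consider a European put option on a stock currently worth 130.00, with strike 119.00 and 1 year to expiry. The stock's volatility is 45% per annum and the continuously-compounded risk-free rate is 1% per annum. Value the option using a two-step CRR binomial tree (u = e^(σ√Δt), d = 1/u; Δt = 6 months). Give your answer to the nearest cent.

16.21

CRR parameters: u = e^(σ√Δt) = e^(0.45·√0.5) = 1.3746, d = 1/u = 0.7275
Per-period rate: rΔt = 0.01·0.5 = 0.005, so R = e^0.005 = 1.0050
Risk-neutral probability p = (e^0.005 − 0.7275)/(1.3746 − 0.7275) = 0.2776/0.6472 = 0.4289
Terminal stock prices: S_uu = 245.7, S_ud = 130, S_dd = 68.8
Terminal payoffs (K − S): max(-126.7, 0) = 0, max(-11, 0) = 0, max(50.2, 0) = 50.2
Node u (S = 178.7): V_u = e^(−0.005)·[0.4289·0.0000 + 0.5711·0.0000] = 0.0000
Node d (S = 94.57): V_d = e^(−0.005)·[0.4289·0.0000 + 0.5711·50.2045] = 28.5308
Node 0 (S = 130): V_0 = e^(−0.005)·[0.4289·0.0000 + 0.5711·28.5308] = 16.2138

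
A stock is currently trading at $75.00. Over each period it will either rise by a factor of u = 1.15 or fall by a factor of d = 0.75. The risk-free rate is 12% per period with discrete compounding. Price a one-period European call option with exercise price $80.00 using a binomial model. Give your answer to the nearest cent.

Risk-neutral probability p = (1 + 0.12 − 0.75)/(1.15 − 0.75) = 0.3700/0.4000 = 0.9250
Terminal stock prices: S_u = 86.25, S_d = 56.25
Terminal payoffs (S − K): max(6.25, 0) = 6.25, max(-23.75, 0) = 0
Node 0 (S = 75): V_0 = 1/1.12·[0.9250·6.2500 + 0.0750·0.0000] = 5.1618

$5.16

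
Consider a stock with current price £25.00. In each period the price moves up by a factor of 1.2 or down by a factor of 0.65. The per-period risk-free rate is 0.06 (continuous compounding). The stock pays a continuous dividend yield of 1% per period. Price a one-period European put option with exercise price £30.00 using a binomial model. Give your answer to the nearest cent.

Per-period risk-free factor R = e^0.06 = 1.0618; dividend-adjusted growth = e^(0.06−0.01) = 1.0513.
Risk-neutral probability p = (1.0513 − 0.65)/(1.2 − 0.65) = 0.4013/0.5500 = 0.7296
Terminal stock prices: S_u = 30, S_d = 16.25
Terminal payoffs (K − S): max(0, 0) = 0, max(13.75, 0) = 13.75
Node 0 (S = 25): V_0 = e^(−0.06)·[0.7296·0.0000 + 0.2704·13.7500] = 3.5017

£3.50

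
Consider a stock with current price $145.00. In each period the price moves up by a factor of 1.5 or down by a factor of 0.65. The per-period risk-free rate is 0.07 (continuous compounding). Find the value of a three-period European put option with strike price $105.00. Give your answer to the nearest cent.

$10.73

Risk-neutral probability p = (e^0.07 − 0.65)/(1.5 − 0.65) = 0.4225/0.8500 = 0.4971
Terminal stock prices: S_uuu = 489.4, S_uud = 212.1, S_udd = 91.89, S_ddd = 39.82
Terminal payoffs (K − S): max(-384.4, 0) = 0, max(-107.1, 0) = 0, max(13.11, 0) = 13.11, max(65.18, 0) = 65.18
Node uu (S = 326.2): V_uu = e^(−0.07)·[0.4971·0.0000 + 0.5029·0.0000] = 0.0000
Node ud (S = 141.4): V_ud = e^(−0.07)·[0.4971·0.0000 + 0.5029·13.1062] = 6.1459
Node dd (S = 61.26): V_dd = e^(−0.07)·[0.4971·13.1062 + 0.5029·65.1794] = 36.6389
Node u (S = 217.5): V_u = e^(−0.07)·[0.4971·0.0000 + 0.5029·6.1459] = 2.8820
Node d (S = 94.25): V_d = e^(−0.07)·[0.4971·6.1459 + 0.5029·36.6389] = 20.0295
Node 0 (S = 145): V_0 = e^(−0.07)·[0.4971·2.8820 + 0.5029·20.0295] = 10.7281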